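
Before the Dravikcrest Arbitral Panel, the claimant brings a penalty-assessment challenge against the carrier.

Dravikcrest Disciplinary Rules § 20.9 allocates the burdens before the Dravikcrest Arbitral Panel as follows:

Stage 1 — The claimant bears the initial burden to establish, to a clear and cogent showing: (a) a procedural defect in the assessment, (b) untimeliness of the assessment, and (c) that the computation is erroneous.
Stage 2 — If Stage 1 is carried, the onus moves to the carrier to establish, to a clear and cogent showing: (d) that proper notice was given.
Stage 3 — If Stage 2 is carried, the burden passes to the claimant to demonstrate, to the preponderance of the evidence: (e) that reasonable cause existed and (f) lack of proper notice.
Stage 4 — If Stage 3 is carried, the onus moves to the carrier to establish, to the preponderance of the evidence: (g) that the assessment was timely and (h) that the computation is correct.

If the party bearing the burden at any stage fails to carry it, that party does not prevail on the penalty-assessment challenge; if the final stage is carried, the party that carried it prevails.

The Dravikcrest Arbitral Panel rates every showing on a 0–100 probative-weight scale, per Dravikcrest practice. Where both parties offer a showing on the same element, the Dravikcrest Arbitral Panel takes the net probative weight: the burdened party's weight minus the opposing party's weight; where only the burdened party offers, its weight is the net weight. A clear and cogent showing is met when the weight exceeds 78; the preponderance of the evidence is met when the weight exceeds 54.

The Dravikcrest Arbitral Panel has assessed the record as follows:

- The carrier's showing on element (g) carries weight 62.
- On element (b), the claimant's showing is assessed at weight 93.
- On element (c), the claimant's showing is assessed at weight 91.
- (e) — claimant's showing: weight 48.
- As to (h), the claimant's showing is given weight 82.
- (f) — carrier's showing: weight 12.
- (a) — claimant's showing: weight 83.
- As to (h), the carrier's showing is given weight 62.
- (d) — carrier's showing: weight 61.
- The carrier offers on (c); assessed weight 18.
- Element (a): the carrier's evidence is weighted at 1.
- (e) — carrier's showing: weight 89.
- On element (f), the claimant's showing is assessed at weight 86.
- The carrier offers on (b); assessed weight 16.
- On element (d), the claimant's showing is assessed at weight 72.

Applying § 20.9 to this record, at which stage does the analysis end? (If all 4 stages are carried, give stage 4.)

Stage 1 (claimant, a clear and cogent showing, weight exceeds 78): (a) net 83−1=82 > 78 — meets; (b) net 93−16=77 ≤ 78 — fails; (c) net 91−18=73 ≤ 78 — fails.
  Stage 1 not carried; the claimant fails its burden.
The carrier prevails.

stage 1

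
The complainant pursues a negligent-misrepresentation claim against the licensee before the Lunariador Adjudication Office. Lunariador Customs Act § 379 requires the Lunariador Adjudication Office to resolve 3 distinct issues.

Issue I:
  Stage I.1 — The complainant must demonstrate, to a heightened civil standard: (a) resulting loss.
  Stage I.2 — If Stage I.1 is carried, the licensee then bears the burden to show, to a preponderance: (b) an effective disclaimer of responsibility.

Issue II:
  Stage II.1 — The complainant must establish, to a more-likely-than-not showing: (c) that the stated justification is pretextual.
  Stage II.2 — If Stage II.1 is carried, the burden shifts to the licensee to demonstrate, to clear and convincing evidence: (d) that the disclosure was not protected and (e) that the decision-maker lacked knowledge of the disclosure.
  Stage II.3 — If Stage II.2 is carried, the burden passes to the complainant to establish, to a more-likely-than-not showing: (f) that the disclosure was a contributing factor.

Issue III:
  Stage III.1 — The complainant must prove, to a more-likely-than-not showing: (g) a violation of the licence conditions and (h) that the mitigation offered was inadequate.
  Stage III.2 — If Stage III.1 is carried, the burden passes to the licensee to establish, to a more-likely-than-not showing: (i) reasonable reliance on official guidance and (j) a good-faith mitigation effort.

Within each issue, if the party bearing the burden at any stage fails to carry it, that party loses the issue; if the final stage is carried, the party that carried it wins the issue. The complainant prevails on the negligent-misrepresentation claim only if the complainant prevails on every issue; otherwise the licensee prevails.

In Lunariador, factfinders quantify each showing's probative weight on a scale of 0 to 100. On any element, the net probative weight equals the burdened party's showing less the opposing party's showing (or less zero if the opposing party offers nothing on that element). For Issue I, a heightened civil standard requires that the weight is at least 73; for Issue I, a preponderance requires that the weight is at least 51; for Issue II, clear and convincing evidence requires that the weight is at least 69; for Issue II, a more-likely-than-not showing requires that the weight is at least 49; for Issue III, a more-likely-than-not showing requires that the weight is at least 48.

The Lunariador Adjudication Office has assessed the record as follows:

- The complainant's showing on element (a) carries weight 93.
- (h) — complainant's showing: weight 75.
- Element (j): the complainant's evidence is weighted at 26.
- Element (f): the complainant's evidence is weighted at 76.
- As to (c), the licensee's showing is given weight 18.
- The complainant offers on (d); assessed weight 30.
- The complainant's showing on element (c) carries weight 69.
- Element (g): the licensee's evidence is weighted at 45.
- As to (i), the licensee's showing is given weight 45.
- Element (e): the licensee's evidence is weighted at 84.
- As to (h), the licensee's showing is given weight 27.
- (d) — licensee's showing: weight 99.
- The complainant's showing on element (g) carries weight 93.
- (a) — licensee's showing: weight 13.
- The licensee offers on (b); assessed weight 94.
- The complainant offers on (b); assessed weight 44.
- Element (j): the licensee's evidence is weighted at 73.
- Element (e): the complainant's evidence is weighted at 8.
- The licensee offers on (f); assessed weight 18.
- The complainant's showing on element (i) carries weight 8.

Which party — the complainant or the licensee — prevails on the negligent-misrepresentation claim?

— Issue I —
Stage I.1 (complainant, a heightened civil standard, weight is at least 73): (a) net 93−13=80 ≥ 73 — meets.
  All elements met. The burden passes to the licensee.
Stage I.2 (licensee, a preponderance, weight is at least 51): (b) net 94−44=50 < 51 — fails.
  The licensee does not carry Stage I.2.
So the complainant prevails on this issue.
— Issue II —
At Stage II.1 the complainant must meet a more-likely-than-not showing (weight is at least 49): on (c) the weight is 69 less the opposing 18 gives net 51, ≥ 49, so (c) meets the standard.
  All elements met. The burden passes to the licensee.
At Stage II.2 the licensee must meet clear and convincing evidence (weight is at least 69): on (d) the weight is 99 less the opposing 30 gives net 69, which does reach 69, so (d) meets the standard; on (e) the weight is 84 less the opposing 8 gives net 76, ≥ 69, so (e) meets the standard.
  Stage II.2 is satisfied; the onus moves to the complainant.
At Stage II.3 the complainant must meet a more-likely-than-not showing (weight is at least 49): on (f) the weight is 76 less the opposing 18 gives net 58, which does reach 49, so (f) meets the standard.
  All elements met at the final stage.
All stages carried — the complainant prevails on this issue.
— Issue III —
Stage III.1 — burden on complainant; standard: a more-likely-than-not showing (weight is at least 48).
    (g): 93 − 45 = 48 ≥ 48 [met]
    (h): 75 − 27 = 48 ≥ 48 [met]
  All elements met. The burden passes to the licensee.
Stage III.2 — burden on licensee; standard: a more-likely-than-not showing (weight is at least 48).
    (i): 45 − 8 = 37 < 48 [not met]
    (j): 73 − 26 = 47 < 48 [not met]
  Stage III.2 not carried; the licensee fails its burden.
The analysis ends at Stage III.2; the complainant prevails on this issue.
Per-issue: Issue I → complainant; Issue II → complainant; Issue III → complainant. The complainant must prevail on every issue; overall, the complainant prevails.

complainant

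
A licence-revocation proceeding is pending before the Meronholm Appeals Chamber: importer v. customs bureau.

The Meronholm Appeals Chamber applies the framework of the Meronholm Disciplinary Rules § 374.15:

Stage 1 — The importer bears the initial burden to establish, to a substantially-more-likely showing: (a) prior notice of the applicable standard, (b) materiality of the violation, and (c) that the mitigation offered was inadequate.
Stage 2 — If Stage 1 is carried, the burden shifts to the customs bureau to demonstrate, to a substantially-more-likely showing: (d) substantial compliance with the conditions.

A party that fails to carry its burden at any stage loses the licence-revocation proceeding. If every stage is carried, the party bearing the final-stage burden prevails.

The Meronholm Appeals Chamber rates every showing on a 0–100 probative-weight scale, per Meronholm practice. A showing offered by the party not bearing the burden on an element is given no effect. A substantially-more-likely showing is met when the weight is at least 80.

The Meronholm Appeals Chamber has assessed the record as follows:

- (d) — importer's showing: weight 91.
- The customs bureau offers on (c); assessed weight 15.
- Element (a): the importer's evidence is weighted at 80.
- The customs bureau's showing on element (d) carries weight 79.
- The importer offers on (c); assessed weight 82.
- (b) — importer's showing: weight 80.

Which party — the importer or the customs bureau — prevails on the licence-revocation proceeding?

Stage 1 (importer, a substantially-more-likely showing, weight is at least 80): (a) 80 ≥ 80 — meets; (b) 80 ≥ 80 — meets; (c) 82 (customs bureau's 15 disregarded) ≥ 80 — meets.
  Stage 1 is satisfied; the onus moves to the customs bureau.
Stage 2 (customs bureau, a substantially-more-likely showing, weight is at least 80): (d) 79 (importer's 91 disregarded) < 80 — fails.
  The customs bureau does not carry Stage 2.
So the importer prevails.

importer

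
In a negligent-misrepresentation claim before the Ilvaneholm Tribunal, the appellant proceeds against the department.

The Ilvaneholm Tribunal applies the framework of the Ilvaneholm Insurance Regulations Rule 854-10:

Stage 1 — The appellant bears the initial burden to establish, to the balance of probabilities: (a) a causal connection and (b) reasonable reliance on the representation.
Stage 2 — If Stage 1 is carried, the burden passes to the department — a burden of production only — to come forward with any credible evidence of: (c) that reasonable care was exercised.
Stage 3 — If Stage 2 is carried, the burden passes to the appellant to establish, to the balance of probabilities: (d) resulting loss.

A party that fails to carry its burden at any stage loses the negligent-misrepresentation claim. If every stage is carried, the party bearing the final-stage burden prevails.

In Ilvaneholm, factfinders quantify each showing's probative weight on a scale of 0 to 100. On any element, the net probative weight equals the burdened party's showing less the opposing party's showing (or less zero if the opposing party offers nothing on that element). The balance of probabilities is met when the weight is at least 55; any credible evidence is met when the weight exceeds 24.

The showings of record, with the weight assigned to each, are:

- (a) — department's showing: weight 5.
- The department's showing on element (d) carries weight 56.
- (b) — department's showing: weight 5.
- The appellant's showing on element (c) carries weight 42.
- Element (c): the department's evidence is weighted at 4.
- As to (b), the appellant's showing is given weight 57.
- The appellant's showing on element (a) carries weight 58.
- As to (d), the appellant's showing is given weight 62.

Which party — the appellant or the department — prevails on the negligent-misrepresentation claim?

department

Stage 1 (appellant, the balance of probabilities, weight is at least 55): (a) net 58−5=53 < 55 — fails; (b) net 57−5=52 < 55 — fails.
  The appellant does not carry Stage 1.
The analysis ends at Stage 1; the department prevails.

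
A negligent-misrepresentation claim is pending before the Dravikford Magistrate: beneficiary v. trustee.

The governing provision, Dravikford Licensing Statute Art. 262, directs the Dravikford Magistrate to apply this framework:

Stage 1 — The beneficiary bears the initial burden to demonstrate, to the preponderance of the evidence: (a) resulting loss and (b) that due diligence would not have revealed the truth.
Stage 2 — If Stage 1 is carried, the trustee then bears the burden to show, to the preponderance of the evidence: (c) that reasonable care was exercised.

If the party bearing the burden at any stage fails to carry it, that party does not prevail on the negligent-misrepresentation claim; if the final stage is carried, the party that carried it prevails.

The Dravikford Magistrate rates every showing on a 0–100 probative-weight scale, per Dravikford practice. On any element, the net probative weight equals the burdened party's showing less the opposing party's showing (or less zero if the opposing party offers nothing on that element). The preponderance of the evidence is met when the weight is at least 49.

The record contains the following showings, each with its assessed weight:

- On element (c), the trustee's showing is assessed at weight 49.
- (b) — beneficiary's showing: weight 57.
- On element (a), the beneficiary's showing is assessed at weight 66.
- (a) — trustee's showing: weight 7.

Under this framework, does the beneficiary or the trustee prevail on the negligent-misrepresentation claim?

At Stage 1 the beneficiary must meet the preponderance of the evidence (weight is at least 49): on (a) the weight is 66 less the opposing 7 gives net 59, ≥ 49, so (a) meets the standard; on (b) the weight is 57, ≥ 49, so (b) meets the standard.
  Stage 1 is satisfied; the onus moves to the trustee.
At Stage 2 the trustee must meet the preponderance of the evidence (weight is at least 49): on (c) the weight is 49, ≥ 49, so (c) meets the standard.
  All elements met at the final stage.
All stages carried — the trustee prevails.

trustee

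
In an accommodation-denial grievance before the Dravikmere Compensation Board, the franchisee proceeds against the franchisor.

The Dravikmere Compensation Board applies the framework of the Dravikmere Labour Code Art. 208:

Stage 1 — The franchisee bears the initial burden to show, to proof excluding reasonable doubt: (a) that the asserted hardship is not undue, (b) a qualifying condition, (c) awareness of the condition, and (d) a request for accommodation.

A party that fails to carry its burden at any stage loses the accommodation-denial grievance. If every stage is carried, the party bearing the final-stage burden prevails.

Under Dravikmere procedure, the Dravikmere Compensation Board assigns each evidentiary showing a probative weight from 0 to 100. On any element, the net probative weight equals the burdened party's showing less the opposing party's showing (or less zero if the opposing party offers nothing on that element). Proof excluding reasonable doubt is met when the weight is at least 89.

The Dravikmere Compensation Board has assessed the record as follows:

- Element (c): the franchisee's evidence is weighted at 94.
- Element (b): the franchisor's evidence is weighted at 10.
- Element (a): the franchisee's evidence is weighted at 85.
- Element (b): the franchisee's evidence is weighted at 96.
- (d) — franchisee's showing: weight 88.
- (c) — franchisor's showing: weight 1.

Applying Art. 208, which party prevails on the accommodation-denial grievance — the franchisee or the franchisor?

franchisor

Stage 1 (franchisee, proof excluding reasonable doubt, weight is at least 89): (a) 85 < 89 — fails; (b) net 96−10=86 < 89 — fails; (c) net 94−1=93 ≥ 89 — meets; (d) 88 < 89 — fails.
  The franchisee does not carry Stage 1.
The franchisor prevails.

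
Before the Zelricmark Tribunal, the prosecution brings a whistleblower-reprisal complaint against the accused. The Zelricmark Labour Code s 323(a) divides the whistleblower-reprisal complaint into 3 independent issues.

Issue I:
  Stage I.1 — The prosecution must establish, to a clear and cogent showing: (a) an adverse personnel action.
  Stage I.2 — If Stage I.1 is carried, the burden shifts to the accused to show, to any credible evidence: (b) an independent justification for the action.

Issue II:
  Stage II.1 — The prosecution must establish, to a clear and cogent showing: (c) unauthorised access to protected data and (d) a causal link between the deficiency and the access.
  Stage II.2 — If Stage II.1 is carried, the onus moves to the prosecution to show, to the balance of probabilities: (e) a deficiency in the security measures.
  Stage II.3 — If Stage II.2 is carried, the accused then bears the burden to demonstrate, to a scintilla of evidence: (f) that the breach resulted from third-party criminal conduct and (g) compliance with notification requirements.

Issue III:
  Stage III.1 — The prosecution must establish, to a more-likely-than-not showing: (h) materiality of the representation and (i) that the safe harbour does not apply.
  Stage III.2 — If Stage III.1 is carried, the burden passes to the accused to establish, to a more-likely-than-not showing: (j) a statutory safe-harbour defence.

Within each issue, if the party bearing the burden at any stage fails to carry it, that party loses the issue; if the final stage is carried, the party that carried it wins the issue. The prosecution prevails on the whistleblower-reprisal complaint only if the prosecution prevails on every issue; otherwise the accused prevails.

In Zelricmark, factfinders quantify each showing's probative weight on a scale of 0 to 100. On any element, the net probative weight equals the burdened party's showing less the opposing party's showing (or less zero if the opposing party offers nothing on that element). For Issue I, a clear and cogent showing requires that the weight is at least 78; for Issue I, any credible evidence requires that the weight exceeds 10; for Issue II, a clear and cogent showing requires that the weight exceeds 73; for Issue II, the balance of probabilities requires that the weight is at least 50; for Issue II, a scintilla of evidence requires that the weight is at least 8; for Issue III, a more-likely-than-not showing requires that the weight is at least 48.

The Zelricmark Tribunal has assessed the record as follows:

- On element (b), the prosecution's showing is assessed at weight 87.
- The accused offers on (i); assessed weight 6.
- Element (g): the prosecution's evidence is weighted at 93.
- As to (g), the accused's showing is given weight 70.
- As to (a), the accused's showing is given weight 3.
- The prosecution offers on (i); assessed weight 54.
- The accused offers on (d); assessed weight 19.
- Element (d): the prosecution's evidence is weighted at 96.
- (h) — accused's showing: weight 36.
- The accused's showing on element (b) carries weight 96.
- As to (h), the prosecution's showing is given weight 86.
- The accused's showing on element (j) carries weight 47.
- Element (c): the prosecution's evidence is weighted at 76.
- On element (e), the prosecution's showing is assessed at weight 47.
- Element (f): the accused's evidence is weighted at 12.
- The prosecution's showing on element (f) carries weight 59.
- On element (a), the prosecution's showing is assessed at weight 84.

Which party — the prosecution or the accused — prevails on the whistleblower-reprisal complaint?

accused

— Issue I —
At Stage I.1 the prosecution must meet a clear and cogent showing (weight is at least 78): on (a) the weight is 84 less the opposing 3 gives net 81, ≥ 78, so (a) meets the standard.
  Stage I.1 is satisfied; the onus moves to the accused.
At Stage I.2 the accused must meet any credible evidence (weight exceeds 10): on (b) the weight is 96 less the opposing 87 gives net 9, ≤ 10, so (b) does not meet the standard.
  Not every element is met, so the accused fails to carry Stage I.2.
So the prosecution prevails on this issue.
— Issue II —
At Stage II.1 the prosecution must meet a clear and cogent showing (weight exceeds 73): on (c) the weight is 76, which does exceed 73, so (c) meets the standard; on (d) the weight is 96 less the opposing 19 gives net 77, which does exceed 73, so (d) meets the standard.
  Stage II.1 is satisfied; the prosecution continues to bear the burden.
At Stage II.2 the prosecution must meet the balance of probabilities (weight is at least 50): on (e) the weight is 47, which does not reach 50, so (e) does not meet the standard.
  Stage II.2 not carried; the prosecution fails its burden.
The analysis ends at Stage II.2; the accused prevails on this issue.
— Issue III —
Stage III.1 — burden on prosecution; standard: a more-likely-than-not showing (weight is at least 48).
    (h): 86 − 36 = 50 ≥ 48 [met]
    (i): 54 − 6 = 48 ≥ 48 [met]
  All elements met. The burden passes to the accused.
Stage III.2 — burden on accused; standard: a more-likely-than-not showing (weight is at least 48).
    (j): 47 < 48 [not met]
  Not every element is met, so the accused fails to carry Stage III.2.
The prosecution prevails on this issue.
Per-issue: Issue I → prosecution; Issue II → accused; Issue III → prosecution. The prosecution must prevail on every issue; overall, the accused prevails.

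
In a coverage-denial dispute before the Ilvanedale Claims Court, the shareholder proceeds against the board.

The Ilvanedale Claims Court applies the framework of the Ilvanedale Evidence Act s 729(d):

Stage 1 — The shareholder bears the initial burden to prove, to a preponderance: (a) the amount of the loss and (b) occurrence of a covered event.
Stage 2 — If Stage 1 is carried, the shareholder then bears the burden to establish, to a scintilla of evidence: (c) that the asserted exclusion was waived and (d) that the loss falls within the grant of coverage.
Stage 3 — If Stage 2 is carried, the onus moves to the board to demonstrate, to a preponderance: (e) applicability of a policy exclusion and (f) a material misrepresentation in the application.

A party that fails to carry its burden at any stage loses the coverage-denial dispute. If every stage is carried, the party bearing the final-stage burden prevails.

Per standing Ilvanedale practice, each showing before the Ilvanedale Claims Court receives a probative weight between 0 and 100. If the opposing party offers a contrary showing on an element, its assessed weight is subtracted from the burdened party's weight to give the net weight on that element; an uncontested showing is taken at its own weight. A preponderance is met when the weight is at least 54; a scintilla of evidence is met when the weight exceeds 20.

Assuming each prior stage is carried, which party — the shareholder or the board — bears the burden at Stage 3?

Stage 3's rule assigns the burden to the board (to a preponderance).

board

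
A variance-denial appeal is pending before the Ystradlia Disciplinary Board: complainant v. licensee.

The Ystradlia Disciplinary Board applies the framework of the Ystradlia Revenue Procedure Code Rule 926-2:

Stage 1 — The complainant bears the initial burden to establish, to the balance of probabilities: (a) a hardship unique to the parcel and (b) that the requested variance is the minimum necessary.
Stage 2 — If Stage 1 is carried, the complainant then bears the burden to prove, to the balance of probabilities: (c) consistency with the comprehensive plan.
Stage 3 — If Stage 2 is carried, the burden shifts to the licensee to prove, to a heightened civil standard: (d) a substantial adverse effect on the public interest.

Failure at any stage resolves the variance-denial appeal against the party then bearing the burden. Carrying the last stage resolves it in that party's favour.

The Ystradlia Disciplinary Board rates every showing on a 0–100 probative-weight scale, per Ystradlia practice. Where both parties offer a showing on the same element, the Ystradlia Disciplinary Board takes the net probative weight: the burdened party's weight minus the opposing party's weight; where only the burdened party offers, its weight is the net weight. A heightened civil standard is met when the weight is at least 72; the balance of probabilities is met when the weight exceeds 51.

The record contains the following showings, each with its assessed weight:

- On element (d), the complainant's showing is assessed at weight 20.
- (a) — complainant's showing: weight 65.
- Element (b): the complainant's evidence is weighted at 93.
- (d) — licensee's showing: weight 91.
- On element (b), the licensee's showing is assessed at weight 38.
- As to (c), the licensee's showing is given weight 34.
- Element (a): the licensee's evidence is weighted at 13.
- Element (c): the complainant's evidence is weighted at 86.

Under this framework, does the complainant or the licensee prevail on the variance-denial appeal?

complainant

At Stage 1 the complainant must meet the balance of probabilities (weight exceeds 51): on (a) the weight is 65 less the opposing 13 gives net 52, which does exceed 51, so (a) meets the standard; on (b) the weight is 93 less the opposing 38 gives net 55, which does exceed 51, so (b) meets the standard.
  All elements met. The complainant retains the burden for Stage 2.
At Stage 2 the complainant must meet the balance of probabilities (weight exceeds 51): on (c) the weight is 86 less the opposing 34 gives net 52, > 51, so (c) meets the standard.
  Stage 2 carried; the burden shifts to the licensee.
At Stage 3 the licensee must meet a heightened civil standard (weight is at least 72): on (d) the weight is 91 less the opposing 20 gives net 71, < 72, so (d) does not meet the standard.
  The licensee does not carry Stage 3.
The complainant prevails.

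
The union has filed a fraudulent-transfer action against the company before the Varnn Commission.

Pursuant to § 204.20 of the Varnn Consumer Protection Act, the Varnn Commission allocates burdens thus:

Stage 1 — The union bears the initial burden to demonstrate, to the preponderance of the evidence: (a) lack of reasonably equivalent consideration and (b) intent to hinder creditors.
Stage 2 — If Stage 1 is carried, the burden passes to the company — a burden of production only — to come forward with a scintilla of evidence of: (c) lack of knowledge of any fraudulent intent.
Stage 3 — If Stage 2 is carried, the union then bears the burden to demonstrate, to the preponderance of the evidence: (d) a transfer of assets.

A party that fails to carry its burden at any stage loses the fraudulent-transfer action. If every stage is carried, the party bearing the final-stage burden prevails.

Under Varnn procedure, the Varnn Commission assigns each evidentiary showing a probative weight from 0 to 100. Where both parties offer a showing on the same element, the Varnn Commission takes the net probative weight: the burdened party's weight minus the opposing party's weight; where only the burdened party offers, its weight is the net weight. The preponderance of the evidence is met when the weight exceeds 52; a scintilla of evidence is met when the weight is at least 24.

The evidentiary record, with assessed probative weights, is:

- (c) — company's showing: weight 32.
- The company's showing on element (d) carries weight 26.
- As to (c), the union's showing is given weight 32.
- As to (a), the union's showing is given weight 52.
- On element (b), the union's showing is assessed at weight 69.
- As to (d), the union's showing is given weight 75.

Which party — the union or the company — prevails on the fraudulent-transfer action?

company

At Stage 1 the union must meet the preponderance of the evidence (weight exceeds 52): on (a) the weight is 52, which does not exceed 52, so (a) does not meet the standard; on (b) the weight is 69, which does exceed 52, so (b) meets the standard.
  Not every element is met, so the union fails to carry Stage 1.
The company prevails.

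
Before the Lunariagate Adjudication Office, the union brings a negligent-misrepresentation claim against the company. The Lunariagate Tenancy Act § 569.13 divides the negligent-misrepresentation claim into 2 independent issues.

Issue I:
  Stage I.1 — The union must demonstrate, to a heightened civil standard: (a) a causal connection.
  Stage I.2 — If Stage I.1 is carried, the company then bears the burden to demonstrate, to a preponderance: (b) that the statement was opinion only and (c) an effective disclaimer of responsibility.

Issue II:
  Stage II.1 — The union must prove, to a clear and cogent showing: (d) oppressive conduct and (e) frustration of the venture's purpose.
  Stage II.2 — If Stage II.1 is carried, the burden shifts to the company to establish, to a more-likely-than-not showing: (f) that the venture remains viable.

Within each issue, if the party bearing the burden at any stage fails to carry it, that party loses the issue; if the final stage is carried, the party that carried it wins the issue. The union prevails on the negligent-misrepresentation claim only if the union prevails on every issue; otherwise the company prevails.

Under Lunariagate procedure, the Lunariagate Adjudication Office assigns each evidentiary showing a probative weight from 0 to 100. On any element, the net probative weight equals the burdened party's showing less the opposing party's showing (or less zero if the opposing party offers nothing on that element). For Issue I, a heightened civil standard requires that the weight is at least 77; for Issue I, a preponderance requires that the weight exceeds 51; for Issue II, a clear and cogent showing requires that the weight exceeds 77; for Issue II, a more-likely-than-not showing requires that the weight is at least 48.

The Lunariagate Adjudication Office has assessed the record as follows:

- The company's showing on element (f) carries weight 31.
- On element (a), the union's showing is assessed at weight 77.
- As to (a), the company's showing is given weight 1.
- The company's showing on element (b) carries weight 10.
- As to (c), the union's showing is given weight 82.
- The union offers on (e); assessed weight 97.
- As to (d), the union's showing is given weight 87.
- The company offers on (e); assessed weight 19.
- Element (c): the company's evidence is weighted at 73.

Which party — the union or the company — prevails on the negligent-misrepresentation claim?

company

— Issue I —
Stage I.1 — burden on union; standard: a heightened civil standard (weight is at least 77).
    (a): 77 − 1 = 76 < 77 [not met]
  Stage I.1 not carried; the union fails its burden.
The company prevails on this issue.
— Issue II —
Stage II.1 — burden on union; standard: a clear and cogent showing (weight exceeds 77).
    (d): 87 > 77 [met]
    (e): 97 − 19 = 78 > 77 [met]
  Stage II.1 is satisfied; the onus moves to the company.
Stage II.2 — burden on company; standard: a more-likely-than-not showing (weight is at least 48).
    (f): 31 < 48 [not met]
  The company does not carry Stage II.2.
So the union prevails on this issue.
Per-issue: Issue I → company; Issue II → union. The union must prevail on every issue; overall, the company prevails.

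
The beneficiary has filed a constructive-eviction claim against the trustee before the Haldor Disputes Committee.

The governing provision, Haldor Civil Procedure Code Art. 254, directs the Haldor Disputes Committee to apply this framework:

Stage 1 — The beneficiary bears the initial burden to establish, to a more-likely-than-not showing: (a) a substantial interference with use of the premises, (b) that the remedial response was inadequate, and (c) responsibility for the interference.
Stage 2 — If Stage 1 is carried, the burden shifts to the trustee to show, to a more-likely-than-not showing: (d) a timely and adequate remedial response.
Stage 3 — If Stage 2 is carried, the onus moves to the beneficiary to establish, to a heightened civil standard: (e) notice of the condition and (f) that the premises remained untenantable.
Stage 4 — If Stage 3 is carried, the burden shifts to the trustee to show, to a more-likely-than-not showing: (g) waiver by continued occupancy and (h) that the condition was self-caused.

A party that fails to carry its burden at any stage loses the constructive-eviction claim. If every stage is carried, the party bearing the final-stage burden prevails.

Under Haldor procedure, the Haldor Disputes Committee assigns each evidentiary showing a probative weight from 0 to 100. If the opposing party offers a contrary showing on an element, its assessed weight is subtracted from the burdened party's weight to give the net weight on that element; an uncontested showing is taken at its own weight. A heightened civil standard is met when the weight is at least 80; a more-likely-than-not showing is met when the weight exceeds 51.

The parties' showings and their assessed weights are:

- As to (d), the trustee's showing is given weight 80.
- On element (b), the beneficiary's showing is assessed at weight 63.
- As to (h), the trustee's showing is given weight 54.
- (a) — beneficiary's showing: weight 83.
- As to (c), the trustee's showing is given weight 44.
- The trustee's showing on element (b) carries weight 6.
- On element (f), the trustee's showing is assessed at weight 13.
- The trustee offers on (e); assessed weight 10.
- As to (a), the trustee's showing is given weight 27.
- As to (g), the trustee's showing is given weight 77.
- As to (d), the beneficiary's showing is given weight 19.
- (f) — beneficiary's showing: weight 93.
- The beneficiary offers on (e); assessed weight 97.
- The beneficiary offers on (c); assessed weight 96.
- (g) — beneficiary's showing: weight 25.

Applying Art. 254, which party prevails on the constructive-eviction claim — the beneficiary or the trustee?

Stage 1 — burden on beneficiary; standard: a more-likely-than-not showing (weight exceeds 51).
    (a): 83 − 27 = 56 > 51 [met]
    (b): 63 − 6 = 57 > 51 [met]
    (c): 96 − 44 = 52 > 51 [met]
  Stage 1 is satisfied; the onus moves to the trustee.
Stage 2 — burden on trustee; standard: a more-likely-than-not showing (weight exceeds 51).
    (d): 80 − 19 = 61 > 51 [met]
  Stage 2 is satisfied; the onus moves to the beneficiary.
Stage 3 — burden on beneficiary; standard: a heightened civil standard (weight is at least 80).
    (e): 97 − 10 = 87 ≥ 80 [met]
    (f): 93 − 13 = 80 ≥ 80 [met]
  All elements met. The burden passes to the trustee.
Stage 4 — burden on trustee; standard: a more-likely-than-not showing (weight exceeds 51).
    (g): 77 − 25 = 52 > 51 [met]
    (h): 54 > 51 [met]
  The trustee carries the last stage.
With every stage satisfied, the trustee prevails.

trustee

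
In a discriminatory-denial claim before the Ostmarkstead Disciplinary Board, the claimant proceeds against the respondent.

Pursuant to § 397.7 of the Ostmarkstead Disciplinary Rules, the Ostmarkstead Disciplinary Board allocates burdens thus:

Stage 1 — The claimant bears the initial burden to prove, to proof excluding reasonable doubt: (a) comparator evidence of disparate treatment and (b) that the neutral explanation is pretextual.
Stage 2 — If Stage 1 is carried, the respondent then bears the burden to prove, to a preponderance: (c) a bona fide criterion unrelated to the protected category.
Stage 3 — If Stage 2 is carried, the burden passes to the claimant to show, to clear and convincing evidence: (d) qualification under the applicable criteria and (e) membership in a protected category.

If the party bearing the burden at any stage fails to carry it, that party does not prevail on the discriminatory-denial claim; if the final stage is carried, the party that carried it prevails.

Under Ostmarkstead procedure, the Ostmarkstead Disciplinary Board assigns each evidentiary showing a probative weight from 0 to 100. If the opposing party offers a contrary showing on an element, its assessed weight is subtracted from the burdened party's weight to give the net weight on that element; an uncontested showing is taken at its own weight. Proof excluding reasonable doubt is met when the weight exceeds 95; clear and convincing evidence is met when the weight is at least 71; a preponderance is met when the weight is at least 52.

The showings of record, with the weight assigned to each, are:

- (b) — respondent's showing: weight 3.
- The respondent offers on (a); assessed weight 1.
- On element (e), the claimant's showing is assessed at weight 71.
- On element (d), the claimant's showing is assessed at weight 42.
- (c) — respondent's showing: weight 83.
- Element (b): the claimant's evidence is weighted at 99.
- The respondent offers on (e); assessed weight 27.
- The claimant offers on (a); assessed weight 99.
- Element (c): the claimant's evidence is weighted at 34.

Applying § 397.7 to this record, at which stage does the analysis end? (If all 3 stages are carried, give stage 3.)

Stage 1 (claimant, proof excluding reasonable doubt, weight exceeds 95): (a) net 99−1=98 > 95 — meets; (b) net 99−3=96 > 95 — meets.
  Stage 1 carried; the burden shifts to the respondent.
Stage 2 (respondent, a preponderance, weight is at least 52): (c) net 83−34=49 < 52 — fails.
  Stage 2 not carried; the respondent fails its burden.
The analysis ends at Stage 2; the claimant prevails.

stage 2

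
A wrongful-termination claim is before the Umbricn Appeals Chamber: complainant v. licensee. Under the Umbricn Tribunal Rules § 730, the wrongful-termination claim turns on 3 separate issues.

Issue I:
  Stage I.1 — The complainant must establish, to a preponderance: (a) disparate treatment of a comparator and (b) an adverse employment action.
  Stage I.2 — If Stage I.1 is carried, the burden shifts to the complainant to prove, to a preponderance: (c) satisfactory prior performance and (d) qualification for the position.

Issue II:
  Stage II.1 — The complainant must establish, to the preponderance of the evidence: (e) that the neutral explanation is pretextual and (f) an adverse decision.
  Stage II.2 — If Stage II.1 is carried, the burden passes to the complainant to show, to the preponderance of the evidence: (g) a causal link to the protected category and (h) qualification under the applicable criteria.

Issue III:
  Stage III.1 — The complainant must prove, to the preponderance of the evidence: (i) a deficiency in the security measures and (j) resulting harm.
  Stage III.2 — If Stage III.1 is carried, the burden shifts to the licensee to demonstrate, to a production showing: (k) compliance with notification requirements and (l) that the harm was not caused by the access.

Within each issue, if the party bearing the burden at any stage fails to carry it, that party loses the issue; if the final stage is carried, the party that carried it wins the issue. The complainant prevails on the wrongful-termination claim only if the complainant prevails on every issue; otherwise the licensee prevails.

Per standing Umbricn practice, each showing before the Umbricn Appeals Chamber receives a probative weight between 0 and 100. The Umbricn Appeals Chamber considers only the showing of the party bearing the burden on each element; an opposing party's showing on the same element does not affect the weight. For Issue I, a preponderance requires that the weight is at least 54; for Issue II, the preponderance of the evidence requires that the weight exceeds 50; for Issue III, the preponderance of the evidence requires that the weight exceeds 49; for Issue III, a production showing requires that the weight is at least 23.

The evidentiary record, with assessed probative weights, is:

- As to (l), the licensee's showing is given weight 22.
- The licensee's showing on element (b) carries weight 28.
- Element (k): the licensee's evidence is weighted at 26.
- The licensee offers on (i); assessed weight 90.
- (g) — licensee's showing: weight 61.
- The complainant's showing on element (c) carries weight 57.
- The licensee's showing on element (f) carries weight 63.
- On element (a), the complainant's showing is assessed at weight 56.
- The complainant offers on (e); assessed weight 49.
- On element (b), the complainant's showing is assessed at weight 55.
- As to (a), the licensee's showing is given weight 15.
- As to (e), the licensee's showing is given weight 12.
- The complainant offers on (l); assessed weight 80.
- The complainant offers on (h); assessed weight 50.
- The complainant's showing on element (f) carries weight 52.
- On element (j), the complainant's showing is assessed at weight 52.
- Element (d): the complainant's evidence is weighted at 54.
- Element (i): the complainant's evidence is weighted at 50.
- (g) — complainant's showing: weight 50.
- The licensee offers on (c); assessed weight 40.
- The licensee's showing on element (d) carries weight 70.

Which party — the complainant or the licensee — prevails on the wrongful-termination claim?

licensee

— Issue I —
Stage I.1 — burden on complainant; standard: a preponderance (weight is at least 54).
    (a): 56 (licensee's 15 disregarded) ≥ 54 [met]
    (b): 55 (licensee's 28 disregarded) ≥ 54 [met]
  Stage I.1 carried; the burden remains with the complainant.
Stage I.2 — burden on complainant; standard: a preponderance (weight is at least 54).
    (c): 57 (licensee's 40 disregarded) ≥ 54 [met]
    (d): 54 (licensee's 70 disregarded) ≥ 54 [met]
  All elements met at the final stage.
With every stage satisfied, the complainant prevails on this issue.
— Issue II —
Stage II.1 — burden on complainant; standard: the preponderance of the evidence (weight exceeds 50).
    (e): 49 (licensee's 12 disregarded) ≤ 50 [not met]
    (f): 52 (licensee's 63 disregarded) > 50 [met]
  Stage II.1 not carried; the complainant fails its burden.
The licensee prevails on this issue.
— Issue III —
At Stage III.1 the complainant must meet the preponderance of the evidence (weight exceeds 49): on (i) the weight is 50 (the licensee's 90 is given no effect), > 49, so (i) meets the standard; on (j) the weight is 52, > 49, so (j) meets the standard.
  The complainant carries Stage III.1; the licensee now bears the burden.
At Stage III.2 the licensee must meet a production showing (weight is at least 23): on (k) the weight is 26, which does reach 23, so (k) meets the standard; on (l) the weight is 22 (the complainant's 80 is given no effect), which does not reach 23, so (l) does not meet the standard.
  The licensee does not carry Stage III.2.
So the complainant prevails on this issue.
Per-issue: Issue I → complainant; Issue II → licensee; Issue III → complainant. The complainant must prevail on every issue; overall, the licensee prevails.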